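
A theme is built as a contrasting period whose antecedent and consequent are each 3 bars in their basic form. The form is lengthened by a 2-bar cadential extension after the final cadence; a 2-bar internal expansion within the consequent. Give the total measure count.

Basic contrasting period: 3 + 3 = 6 bars.
6 (basic form) + 2 (cadential extension) + 2 (internal expansion) = 10.

10 measures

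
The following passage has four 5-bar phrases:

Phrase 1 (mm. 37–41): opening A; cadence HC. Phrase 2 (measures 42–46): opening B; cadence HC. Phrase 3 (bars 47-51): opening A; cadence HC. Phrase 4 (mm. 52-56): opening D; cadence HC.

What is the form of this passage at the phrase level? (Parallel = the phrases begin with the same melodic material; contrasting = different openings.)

Phrase 4 ends with a half cadence, no stronger than phrase 2's half cadence, so the four phrases do not form a double period; nor do phrases 3–4 duplicate 1–2, so it is not a repeated period. With no phrase reaching a conclusive cadence, the passage is a phrase group.

phrase group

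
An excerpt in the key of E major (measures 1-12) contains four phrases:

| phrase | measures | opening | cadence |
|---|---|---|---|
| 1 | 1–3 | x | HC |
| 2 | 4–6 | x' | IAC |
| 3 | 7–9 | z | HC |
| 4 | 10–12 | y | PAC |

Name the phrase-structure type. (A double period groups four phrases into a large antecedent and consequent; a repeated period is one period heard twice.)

Four phrases in two halves: the first half (measures 1–6) ends with an imperfect authentic cadence, the second (bars 7–12) with a perfect authentic cadence — a large antecedent–consequent pair, i.e. a double period.
Phrase 3 begins with different material from phrase 1, making it contrasting.

contrasting double period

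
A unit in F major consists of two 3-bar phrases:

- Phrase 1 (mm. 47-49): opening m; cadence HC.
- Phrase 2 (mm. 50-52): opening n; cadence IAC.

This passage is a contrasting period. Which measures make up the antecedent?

measures 47–49

The antecedent is the phrase ending with the weaker cadence (half cadence, phrase 1) and the consequent the one ending more conclusively (imperfect authentic cadence, phrase 2); the antecedent is measures 47-49.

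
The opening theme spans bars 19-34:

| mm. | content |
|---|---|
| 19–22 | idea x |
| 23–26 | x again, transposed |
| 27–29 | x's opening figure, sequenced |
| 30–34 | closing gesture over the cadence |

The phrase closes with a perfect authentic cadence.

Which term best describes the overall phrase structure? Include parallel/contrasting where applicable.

sentence

Basic idea (measures 19-22) + its repetition (bars 23-26) form the presentation; fragmentation and cadence (mm. 27–34) form the continuation — the 16-bar whole is a sentence.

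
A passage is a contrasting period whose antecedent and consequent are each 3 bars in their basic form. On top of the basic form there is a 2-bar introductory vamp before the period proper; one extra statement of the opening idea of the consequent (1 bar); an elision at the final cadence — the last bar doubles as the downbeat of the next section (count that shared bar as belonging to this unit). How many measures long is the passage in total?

9 measures

Basic contrasting period: 3 + 3 = 6 bars.
6 (basic form) + 2 (introduction) + 1 (extra statement) = 9.
The elision shares a bar with the next section but does not change this unit's count.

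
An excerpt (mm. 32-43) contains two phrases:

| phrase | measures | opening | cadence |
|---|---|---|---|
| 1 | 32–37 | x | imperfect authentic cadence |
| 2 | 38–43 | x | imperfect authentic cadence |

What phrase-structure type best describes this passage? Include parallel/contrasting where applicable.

repeated phrase

Both phrases have the same opening (x) and the same cadence (imperfect authentic cadence): the second is a restatement, not a consequent, so this is a repeated phrase rather than a period.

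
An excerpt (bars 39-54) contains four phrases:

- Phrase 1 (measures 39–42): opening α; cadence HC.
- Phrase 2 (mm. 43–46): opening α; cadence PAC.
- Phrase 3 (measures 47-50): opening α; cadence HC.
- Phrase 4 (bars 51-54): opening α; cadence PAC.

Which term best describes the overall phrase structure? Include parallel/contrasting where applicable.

repeated period

The cadence pattern HC–PAC–HC–PAC is weak–strong twice, and phrases 3–4 restate phrases 1–2: a period heard twice, not a double period (which would end weakly at phrase 2).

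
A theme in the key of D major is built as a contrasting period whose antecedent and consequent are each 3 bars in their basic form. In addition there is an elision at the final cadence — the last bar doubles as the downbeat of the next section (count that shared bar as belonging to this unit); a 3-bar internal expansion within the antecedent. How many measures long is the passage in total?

Basic contrasting period: 3 + 3 = 6 bars.
6 (basic form) + 3 (internal expansion) = 9.
The elision shares a bar with the next section but does not change this unit's count.

9 measures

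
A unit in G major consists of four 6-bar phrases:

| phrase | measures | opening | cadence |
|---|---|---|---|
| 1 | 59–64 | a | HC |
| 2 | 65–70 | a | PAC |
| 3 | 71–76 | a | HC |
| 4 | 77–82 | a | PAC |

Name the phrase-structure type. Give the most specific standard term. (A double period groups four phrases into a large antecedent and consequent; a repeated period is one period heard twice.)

The cadence pattern HC–PAC–HC–PAC is weak–strong twice, and phrases 3–4 restate phrases 1–2: a period heard twice, not a double period (which would end weakly at phrase 2).

repeated period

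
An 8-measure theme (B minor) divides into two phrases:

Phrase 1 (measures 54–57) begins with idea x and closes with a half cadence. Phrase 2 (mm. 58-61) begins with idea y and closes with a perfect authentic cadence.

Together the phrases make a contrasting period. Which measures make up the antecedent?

measures 54–57

The phrase ending with the weaker cadence (half cadence) is the antecedent; the one ending more conclusively (perfect authentic cadence) is the consequent. The antecedent is measures 54–57.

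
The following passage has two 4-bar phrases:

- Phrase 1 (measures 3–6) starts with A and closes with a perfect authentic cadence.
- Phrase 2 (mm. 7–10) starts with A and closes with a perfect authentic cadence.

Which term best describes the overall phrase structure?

Both phrases have the same opening (A) and the same cadence (perfect authentic cadence): the second is a restatement, not a consequent, so this is a repeated phrase rather than a period.

repeated phrase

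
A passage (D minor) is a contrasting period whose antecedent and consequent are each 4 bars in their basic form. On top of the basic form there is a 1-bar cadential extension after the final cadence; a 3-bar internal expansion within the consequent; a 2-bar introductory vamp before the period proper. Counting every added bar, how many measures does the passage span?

Basic contrasting period: 4 + 4 = 8 bars.
8 (basic form) + 1 (cadential extension) + 3 (internal expansion) + 2 (introduction) = 14.

14 measures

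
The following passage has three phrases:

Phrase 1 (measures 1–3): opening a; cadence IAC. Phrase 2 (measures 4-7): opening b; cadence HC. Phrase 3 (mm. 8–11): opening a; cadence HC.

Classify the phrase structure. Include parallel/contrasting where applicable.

The final phrase closes with a half cadence, which is not stronger than the preceding half cadence; the 3 phrases lack an overall antecedent–consequent design and so form a phrase group.

phrase group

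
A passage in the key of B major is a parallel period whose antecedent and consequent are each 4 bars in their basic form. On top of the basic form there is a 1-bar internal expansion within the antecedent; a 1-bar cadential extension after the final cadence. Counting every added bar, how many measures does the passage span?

10 measures

Basic parallel period: 4 + 4 = 8 bars.
8 (basic form) + 1 (internal expansion) + 1 (cadential extension) = 10.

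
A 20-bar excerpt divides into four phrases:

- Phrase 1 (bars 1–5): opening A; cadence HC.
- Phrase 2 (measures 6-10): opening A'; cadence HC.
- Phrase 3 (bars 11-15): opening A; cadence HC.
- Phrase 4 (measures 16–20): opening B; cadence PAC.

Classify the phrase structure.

Four phrases in two halves: the first half (mm. 1–10) ends with a half cadence, the second (mm. 11–20) with a perfect authentic cadence — a large antecedent–consequent pair, i.e. a double period.
Phrase 3 begins with the same material as phrase 1, making it parallel.

parallel double period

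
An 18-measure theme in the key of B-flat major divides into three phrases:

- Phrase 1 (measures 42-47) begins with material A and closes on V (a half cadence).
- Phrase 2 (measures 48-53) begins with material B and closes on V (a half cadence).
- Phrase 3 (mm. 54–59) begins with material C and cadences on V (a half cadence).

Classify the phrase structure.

phrase group

The final phrase closes with a half cadence, which is not stronger than the preceding half cadence; the 3 phrases lack an overall antecedent–consequent design and so form a phrase group.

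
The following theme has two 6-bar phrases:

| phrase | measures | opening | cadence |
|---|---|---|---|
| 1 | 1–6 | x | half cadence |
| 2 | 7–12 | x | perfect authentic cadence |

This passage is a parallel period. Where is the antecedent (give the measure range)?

The antecedent is the phrase ending with the weaker cadence (half cadence, phrase 1) and the consequent the one ending more conclusively (perfect authentic cadence, phrase 2); the antecedent is mm. 1–6.

measures 1–6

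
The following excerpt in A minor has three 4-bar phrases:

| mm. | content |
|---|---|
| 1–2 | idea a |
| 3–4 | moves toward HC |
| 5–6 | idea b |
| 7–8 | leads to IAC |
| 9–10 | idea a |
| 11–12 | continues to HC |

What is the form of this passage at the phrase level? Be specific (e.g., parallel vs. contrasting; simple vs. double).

The final phrase closes with a half cadence, which is not stronger than the preceding imperfect authentic cadence; the 3 phrases lack an overall antecedent–consequent design and so form a phrase group.

phrase group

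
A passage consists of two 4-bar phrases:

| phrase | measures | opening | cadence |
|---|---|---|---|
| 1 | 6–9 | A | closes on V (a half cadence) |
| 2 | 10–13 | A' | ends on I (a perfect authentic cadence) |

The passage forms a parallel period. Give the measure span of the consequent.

The antecedent is the phrase ending with the weaker cadence (half cadence, phrase 1) and the consequent the one ending more conclusively (perfect authentic cadence, phrase 2); the consequent is measures 10-13.

measures 10–13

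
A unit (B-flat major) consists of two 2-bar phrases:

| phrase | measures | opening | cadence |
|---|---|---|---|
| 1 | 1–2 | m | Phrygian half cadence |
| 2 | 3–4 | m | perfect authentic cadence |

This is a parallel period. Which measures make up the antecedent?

The phrase ending with the weaker cadence (Phrygian half cadence) is the antecedent; the one ending more conclusively (perfect authentic cadence) is the consequent. The antecedent is measures 1–2.

measures 1–2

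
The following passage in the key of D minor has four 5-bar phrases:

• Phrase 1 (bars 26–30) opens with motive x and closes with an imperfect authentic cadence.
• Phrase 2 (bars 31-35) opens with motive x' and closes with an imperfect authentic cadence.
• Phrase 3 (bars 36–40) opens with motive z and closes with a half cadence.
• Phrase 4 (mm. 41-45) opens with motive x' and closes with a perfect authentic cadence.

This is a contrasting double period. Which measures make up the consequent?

measures 36–45

In a double period the first pair of phrases (ending imperfect authentic cadence) is the large antecedent and the second pair (ending perfect authentic cadence) is the large consequent; the consequent is measures 36–45.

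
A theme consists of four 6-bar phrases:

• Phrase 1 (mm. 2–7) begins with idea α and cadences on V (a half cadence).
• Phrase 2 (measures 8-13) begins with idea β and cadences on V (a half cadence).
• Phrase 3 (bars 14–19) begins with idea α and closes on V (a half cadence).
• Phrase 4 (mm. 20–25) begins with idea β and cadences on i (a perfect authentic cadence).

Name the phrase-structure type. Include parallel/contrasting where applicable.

parallel double period

Four phrases in two halves: the first half (mm. 2–13) ends with a half cadence, the second (mm. 14–25) with a perfect authentic cadence — a large antecedent–consequent pair, i.e. a double period.
Phrase 3 begins with the same material as phrase 1, making it parallel.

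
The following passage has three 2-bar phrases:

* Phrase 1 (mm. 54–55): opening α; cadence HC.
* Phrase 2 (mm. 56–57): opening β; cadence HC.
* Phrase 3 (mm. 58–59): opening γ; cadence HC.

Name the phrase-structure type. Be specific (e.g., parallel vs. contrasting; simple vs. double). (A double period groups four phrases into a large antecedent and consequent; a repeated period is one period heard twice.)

The final phrase closes with a half cadence, which is not stronger than the preceding half cadence; the 3 phrases lack an overall antecedent–consequent design and so form a phrase group.

phrase group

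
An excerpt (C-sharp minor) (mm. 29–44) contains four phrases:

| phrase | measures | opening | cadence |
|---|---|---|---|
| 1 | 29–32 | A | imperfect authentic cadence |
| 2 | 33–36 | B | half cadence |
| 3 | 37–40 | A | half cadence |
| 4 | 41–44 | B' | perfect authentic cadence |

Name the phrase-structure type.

parallel double period

Four phrases in two halves: the first half (mm. 29-36) ends with a half cadence, the second (bars 37-44) with a perfect authentic cadence — a large antecedent–consequent pair, i.e. a double period.
Phrase 3 begins with the same material as phrase 1, making it parallel.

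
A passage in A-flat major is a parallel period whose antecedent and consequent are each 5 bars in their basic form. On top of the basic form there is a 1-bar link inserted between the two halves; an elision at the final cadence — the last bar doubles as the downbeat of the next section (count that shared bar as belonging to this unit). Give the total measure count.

11 measures

Basic parallel period: 5 + 5 = 10 bars.
10 (basic form) + 1 (link) = 11.
The elision shares a bar with the next section but does not change this unit's count.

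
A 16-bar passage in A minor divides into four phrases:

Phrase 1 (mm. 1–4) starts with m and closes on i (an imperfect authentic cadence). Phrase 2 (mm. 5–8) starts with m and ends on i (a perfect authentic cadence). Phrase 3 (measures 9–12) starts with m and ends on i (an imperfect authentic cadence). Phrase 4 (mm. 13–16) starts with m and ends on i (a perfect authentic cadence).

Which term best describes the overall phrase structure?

repeated period

The cadence pattern IAC–PAC–IAC–PAC is weak–strong twice, and phrases 3–4 restate phrases 1–2: a period heard twice, not a double period (which would end weakly at phrase 2).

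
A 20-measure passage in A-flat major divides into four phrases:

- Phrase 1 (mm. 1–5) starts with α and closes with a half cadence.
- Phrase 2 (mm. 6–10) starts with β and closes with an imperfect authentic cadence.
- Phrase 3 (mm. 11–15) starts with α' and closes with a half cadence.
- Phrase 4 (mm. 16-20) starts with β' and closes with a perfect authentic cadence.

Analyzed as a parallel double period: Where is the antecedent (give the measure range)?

In a double period the four phrases pair into a large antecedent (phrases 1–2, ending imperfect authentic cadence) and a large consequent (phrases 3–4, ending perfect authentic cadence). The antecedent spans mm. 1–10.

measures 1–10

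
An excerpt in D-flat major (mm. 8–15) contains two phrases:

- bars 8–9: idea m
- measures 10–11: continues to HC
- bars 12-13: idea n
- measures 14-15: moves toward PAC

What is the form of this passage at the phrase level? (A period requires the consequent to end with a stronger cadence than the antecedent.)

contrasting period

Phrase 1 ends with a half cadence (weaker) and phrase 2 with a perfect authentic cadence (stronger): antecedent + consequent = a period.
The two phrases open with different material (m / n), so the period is contrasting.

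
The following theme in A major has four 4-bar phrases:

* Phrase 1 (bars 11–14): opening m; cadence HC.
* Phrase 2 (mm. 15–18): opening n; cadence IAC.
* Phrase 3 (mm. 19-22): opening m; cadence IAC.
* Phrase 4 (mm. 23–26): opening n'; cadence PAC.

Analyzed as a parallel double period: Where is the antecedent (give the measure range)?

measures 11–18

In a double period the four phrases pair into a large antecedent (phrases 1–2, ending imperfect authentic cadence) and a large consequent (phrases 3–4, ending perfect authentic cadence). The antecedent spans mm. 11–18.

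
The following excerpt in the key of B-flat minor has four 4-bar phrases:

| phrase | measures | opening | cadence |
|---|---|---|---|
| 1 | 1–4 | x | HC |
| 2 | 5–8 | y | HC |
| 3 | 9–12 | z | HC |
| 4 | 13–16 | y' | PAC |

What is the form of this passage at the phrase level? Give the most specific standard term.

contrasting double period

Four phrases in two halves: the first half (mm. 1–8) ends with a half cadence, the second (mm. 9–16) with a perfect authentic cadence — a large antecedent–consequent pair, i.e. a double period.
Phrase 3 begins with different material from phrase 1, making it contrasting.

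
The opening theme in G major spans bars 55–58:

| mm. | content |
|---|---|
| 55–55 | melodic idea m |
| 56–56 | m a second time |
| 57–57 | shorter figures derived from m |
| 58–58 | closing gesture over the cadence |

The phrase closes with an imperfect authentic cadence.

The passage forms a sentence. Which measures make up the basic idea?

measures 55–55

The presentation of a sentence is the basic idea (m. 55) plus its repetition (m. 56); the basic idea is therefore bar 55.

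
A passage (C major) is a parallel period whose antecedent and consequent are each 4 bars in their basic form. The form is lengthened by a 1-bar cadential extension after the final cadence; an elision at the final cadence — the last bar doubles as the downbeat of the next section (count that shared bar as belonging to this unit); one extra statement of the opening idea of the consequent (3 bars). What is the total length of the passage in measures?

Basic parallel period: 4 + 4 = 8 bars.
8 (basic form) + 1 (cadential extension) + 3 (extra statement) = 12.
The elision shares a bar with the next section but does not change this unit's count.

12 measures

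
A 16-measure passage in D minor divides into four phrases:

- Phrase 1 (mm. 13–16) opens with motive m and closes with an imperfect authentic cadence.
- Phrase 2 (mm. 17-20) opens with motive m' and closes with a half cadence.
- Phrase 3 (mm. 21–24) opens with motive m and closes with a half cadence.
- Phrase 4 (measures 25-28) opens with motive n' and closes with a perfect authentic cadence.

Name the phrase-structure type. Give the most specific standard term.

parallel double period

Four phrases in two halves: the first half (mm. 13-20) ends with a half cadence, the second (mm. 21–28) with a perfect authentic cadence — a large antecedent–consequent pair, i.e. a double period.
Phrase 3 begins with the same material as phrase 1, making it parallel.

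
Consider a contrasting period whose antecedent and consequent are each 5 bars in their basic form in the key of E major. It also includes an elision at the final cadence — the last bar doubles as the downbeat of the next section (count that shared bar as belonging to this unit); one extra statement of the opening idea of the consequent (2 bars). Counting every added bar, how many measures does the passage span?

12 measures

Basic contrasting period: 5 + 5 = 10 bars.
10 (basic form) + 2 (extra statement) = 12.
The elision shares a bar with the next section but does not change this unit's count.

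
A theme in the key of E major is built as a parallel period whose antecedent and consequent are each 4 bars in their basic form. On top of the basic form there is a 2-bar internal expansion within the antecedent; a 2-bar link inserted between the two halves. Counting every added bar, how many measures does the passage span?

12 measures

Basic parallel period: 4 + 4 = 8 bars.
8 (basic form) + 2 (internal expansion) + 2 (link) = 12.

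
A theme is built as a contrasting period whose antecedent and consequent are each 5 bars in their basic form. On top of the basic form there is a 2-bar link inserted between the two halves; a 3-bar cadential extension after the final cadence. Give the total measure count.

15 measures

Basic contrasting period: 5 + 5 = 10 bars.
10 (basic form) + 2 (link) + 3 (cadential extension) = 15.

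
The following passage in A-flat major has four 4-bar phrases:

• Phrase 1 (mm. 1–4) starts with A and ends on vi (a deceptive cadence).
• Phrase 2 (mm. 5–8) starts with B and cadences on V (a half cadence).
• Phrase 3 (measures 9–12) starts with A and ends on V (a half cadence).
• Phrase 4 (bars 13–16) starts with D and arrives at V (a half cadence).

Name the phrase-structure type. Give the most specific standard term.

Phrase 4 ends with a half cadence, no stronger than phrase 2's half cadence, so the four phrases do not form a double period; nor do phrases 3–4 duplicate 1–2, so it is not a repeated period. With no phrase reaching a conclusive cadence, the passage is a phrase group.

phrase group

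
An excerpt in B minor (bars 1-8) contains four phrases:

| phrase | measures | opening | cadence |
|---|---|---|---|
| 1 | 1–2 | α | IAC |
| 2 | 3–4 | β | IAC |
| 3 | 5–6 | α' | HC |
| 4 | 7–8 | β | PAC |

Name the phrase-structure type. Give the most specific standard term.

Four phrases in two halves: the first half (bars 1–4) ends with an imperfect authentic cadence, the second (mm. 5–8) with a perfect authentic cadence — a large antecedent–consequent pair, i.e. a double period.
Phrase 3 begins with the same material as phrase 1, making it parallel.

parallel double period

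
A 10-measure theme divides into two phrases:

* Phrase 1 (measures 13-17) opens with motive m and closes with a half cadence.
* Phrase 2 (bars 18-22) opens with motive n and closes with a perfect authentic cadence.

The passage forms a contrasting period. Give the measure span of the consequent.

measures 18–22

The antecedent is the phrase ending with the weaker cadence (half cadence, phrase 1) and the consequent the one ending more conclusively (perfect authentic cadence, phrase 2); the consequent is mm. 18–22.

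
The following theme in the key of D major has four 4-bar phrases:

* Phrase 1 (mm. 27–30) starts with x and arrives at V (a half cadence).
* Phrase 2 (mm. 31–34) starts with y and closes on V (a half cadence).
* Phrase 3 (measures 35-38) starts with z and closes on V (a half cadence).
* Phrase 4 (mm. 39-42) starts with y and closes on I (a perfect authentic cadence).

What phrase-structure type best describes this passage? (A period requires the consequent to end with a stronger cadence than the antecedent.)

contrasting double period

Four phrases in two halves: the first half (mm. 27–34) ends with a half cadence, the second (bars 35–42) with a perfect authentic cadence — a large antecedent–consequent pair, i.e. a double period.
Phrase 3 begins with different material from phrase 1, making it contrasting.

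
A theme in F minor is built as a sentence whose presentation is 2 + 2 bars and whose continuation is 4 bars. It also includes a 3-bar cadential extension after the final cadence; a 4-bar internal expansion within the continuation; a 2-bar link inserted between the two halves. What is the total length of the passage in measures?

17 measures

Basic sentence: 2 + 2 + 4 = 8 bars.
8 (basic form) + 3 (cadential extension) + 4 (internal expansion) + 2 (link) = 17.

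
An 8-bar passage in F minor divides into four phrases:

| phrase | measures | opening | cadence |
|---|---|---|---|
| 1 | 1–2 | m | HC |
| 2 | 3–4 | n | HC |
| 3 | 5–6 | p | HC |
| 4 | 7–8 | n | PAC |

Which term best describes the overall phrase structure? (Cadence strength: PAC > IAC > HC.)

Four phrases in two halves: the first half (mm. 1–4) ends with a half cadence, the second (measures 5–8) with a perfect authentic cadence — a large antecedent–consequent pair, i.e. a double period.
Phrase 3 begins with different material from phrase 1, making it contrasting.

contrasting double period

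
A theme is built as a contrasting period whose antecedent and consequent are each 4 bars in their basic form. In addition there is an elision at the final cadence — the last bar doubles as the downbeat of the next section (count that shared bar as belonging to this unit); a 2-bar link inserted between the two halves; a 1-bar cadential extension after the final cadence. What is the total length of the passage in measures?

11 measures

Basic contrasting period: 4 + 4 = 8 bars.
8 (basic form) + 2 (link) + 1 (cadential extension) = 11.
The elision shares a bar with the next section but does not change this unit's count.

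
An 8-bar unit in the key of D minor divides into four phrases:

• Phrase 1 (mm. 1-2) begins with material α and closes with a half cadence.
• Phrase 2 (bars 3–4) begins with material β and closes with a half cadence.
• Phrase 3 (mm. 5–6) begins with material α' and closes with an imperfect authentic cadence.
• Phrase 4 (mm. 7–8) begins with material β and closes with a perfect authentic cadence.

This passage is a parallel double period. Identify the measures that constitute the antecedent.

measures 1–4

In a double period the four phrases pair into a large antecedent (phrases 1–2, ending half cadence) and a large consequent (phrases 3–4, ending perfect authentic cadence). The antecedent spans bars 1–4.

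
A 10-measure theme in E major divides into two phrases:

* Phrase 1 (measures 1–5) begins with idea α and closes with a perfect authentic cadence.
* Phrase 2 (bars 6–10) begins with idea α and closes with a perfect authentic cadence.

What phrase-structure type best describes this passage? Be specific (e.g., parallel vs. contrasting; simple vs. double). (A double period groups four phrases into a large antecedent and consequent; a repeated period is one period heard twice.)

repeated phrase

Both phrases have the same opening (α) and the same cadence (perfect authentic cadence): the second is a restatement, not a consequent, so this is a repeated phrase rather than a period.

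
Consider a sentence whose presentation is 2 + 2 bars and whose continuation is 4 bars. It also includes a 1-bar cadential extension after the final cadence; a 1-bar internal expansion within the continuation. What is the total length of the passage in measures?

10 measures

Basic sentence: 2 + 2 + 4 = 8 bars.
8 (basic form) + 1 (cadential extension) + 1 (internal expansion) = 10.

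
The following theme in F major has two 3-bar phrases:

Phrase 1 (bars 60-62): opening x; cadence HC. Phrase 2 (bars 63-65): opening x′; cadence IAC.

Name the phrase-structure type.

parallel period

Phrase 1 ends with a half cadence (weaker) and phrase 2 with an imperfect authentic cadence (stronger): antecedent + consequent = a period.
The two phrases open with the same material (x / x′), so the period is parallel.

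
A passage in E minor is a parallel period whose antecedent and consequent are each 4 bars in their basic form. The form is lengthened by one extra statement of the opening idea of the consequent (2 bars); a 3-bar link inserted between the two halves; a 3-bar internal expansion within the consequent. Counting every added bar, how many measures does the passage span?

16 measures

Basic parallel period: 4 + 4 = 8 bars.
8 (basic form) + 2 (extra statement) + 3 (link) + 3 (internal expansion) = 16.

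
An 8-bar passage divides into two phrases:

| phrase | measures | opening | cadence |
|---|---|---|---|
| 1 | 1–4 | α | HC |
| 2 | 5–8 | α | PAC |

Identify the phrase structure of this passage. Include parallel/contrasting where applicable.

parallel period

Phrase 1 ends with a half cadence (weaker) and phrase 2 with a perfect authentic cadence (stronger): antecedent + consequent = a period.
The two phrases open with the same material (α / α), so the period is parallel.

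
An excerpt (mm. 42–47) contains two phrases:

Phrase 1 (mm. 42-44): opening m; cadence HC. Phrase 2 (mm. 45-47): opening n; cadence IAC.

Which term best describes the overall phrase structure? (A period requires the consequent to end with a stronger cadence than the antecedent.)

Phrase 1 ends with a half cadence (weaker) and phrase 2 with an imperfect authentic cadence (stronger): antecedent + consequent = a period.
The two phrases open with different material (m / n), so the period is contrasting.

contrasting period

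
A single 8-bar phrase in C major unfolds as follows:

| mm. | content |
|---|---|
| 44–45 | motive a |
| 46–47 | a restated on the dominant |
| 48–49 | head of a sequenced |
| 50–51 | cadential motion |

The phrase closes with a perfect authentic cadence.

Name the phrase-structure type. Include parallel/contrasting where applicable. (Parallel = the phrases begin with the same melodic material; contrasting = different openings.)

sentence

Basic idea (mm. 44–45) + its repetition (measures 46–47) form the presentation; fragmentation and cadence (measures 48–51) form the continuation — the 8-bar whole is a sentence.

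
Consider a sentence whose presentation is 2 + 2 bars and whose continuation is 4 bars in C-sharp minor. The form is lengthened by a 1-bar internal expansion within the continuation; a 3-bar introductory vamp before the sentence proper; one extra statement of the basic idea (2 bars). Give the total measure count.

Basic sentence: 2 + 2 + 4 = 8 bars.
8 (basic form) + 1 (internal expansion) + 3 (introduction) + 2 (extra statement) = 14.

14 measures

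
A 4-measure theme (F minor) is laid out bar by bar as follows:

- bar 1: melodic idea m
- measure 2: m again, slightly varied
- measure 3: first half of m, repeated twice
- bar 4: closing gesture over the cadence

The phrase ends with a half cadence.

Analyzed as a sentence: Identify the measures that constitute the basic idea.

The presentation of a sentence is the basic idea (measure 1) plus its repetition (measure 2); the basic idea is therefore m. 1.

measures 1–1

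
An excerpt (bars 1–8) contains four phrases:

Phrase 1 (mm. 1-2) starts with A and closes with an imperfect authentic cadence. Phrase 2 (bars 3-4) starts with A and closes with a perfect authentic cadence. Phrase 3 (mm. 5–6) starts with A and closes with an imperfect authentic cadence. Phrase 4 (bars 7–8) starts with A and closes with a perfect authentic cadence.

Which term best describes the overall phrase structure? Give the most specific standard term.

The cadence pattern IAC–PAC–IAC–PAC is weak–strong twice, and phrases 3–4 restate phrases 1–2: a period heard twice, not a double period (which would end weakly at phrase 2).

repeated period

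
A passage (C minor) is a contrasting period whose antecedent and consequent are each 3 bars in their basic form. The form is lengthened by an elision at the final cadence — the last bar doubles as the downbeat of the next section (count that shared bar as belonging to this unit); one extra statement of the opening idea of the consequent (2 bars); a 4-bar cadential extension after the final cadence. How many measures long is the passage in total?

Basic contrasting period: 3 + 3 = 6 bars.
6 (basic form) + 2 (extra statement) + 4 (cadential extension) = 12.
The elision shares a bar with the next section but does not change this unit's count.

12 measures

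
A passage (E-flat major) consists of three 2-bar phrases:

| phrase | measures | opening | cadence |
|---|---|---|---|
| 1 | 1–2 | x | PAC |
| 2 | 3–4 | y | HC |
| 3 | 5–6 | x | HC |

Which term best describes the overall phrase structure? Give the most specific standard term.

phrase group

The final phrase closes with a half cadence, which is not stronger than the preceding half cadence; the 3 phrases lack an overall antecedent–consequent design and so form a phrase group.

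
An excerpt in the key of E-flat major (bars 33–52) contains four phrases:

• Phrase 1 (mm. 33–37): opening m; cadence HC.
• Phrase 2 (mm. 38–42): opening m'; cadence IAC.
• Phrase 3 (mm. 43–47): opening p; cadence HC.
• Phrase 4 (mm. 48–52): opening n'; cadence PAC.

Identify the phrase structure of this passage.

contrasting double period

Four phrases in two halves: the first half (mm. 33–42) ends with an imperfect authentic cadence, the second (bars 43-52) with a perfect authentic cadence — a large antecedent–consequent pair, i.e. a double period.
Phrase 3 begins with different material from phrase 1, making it contrasting.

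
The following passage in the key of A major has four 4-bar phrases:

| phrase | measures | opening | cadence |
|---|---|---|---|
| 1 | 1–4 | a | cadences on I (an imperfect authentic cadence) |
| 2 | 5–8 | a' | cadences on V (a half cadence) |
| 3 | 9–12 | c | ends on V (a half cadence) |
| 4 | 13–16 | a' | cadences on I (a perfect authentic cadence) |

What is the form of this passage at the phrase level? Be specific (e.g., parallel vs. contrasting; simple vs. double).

Four phrases in two halves: the first half (mm. 1-8) ends with a half cadence, the second (mm. 9–16) with a perfect authentic cadence — a large antecedent–consequent pair, i.e. a double period.
Phrase 3 begins with different material from phrase 1, making it contrasting.

contrasting double period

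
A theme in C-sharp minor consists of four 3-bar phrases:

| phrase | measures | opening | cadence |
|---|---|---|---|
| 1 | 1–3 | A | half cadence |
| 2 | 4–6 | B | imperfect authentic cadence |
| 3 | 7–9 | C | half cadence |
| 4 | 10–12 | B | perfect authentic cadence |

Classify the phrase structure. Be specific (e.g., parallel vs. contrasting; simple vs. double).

Four phrases in two halves: the first half (mm. 1–6) ends with an imperfect authentic cadence, the second (bars 7-12) with a perfect authentic cadence — a large antecedent–consequent pair, i.e. a double period.
Phrase 3 begins with different material from phrase 1, making it contrasting.

contrasting double period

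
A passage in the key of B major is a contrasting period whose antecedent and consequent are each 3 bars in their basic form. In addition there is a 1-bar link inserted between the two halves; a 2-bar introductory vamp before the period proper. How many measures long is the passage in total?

9 measures

Basic contrasting period: 3 + 3 = 6 bars.
6 (basic form) + 1 (link) + 2 (introduction) = 9.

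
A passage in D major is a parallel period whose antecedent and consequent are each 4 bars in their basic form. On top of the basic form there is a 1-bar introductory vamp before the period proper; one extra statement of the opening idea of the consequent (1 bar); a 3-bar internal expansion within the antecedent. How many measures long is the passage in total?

13 measures

Basic parallel period: 4 + 4 = 8 bars.
8 (basic form) + 1 (introduction) + 1 (extra statement) + 3 (internal expansion) = 13.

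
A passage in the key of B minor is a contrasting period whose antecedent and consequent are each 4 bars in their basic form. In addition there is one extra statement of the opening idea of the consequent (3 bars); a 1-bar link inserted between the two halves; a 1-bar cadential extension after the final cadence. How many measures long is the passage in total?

Basic contrasting period: 4 + 4 = 8 bars.
8 (basic form) + 3 (extra statement) + 1 (link) + 1 (cadential extension) = 13.

13 measures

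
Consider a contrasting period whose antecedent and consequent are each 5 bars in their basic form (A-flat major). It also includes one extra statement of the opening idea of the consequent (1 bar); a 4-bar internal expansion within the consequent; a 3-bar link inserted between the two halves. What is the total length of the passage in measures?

18 measures

Basic contrasting period: 5 + 5 = 10 bars.
10 (basic form) + 1 (extra statement) + 4 (internal expansion) + 3 (link) = 18.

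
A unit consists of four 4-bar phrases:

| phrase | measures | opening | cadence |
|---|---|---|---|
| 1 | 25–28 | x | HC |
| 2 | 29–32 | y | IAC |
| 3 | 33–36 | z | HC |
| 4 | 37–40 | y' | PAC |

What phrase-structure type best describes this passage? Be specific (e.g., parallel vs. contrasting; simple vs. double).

Four phrases in two halves: the first half (bars 25–32) ends with an imperfect authentic cadence, the second (measures 33–40) with a perfect authentic cadence — a large antecedent–consequent pair, i.e. a double period.
Phrase 3 begins with different material from phrase 1, making it contrasting.

contrasting double period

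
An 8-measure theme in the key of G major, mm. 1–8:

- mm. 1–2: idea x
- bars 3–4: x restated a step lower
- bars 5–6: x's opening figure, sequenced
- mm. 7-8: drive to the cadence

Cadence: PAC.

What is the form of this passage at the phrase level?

sentence

Basic idea (mm. 1–2) + its repetition (mm. 3-4) form the presentation; fragmentation and cadence (bars 5-8) form the continuation — the 8-bar whole is a sentence.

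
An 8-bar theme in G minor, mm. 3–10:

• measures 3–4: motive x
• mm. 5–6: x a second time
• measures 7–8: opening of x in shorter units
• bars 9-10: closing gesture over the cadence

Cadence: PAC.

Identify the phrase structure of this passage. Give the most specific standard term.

sentence

Basic idea (bars 3–4) + its repetition (mm. 5-6) form the presentation; fragmentation and cadence (measures 7-10) form the continuation — the 8-bar whole is a sentence.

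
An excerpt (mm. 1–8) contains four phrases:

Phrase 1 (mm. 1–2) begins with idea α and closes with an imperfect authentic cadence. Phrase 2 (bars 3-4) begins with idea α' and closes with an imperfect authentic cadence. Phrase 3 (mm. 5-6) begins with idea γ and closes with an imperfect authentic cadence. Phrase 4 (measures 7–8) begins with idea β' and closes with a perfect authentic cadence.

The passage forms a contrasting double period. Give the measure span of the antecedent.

measures 1–4

In a double period the first pair of phrases (ending imperfect authentic cadence) is the large antecedent and the second pair (ending perfect authentic cadence) is the large consequent; the antecedent is measures 1–4.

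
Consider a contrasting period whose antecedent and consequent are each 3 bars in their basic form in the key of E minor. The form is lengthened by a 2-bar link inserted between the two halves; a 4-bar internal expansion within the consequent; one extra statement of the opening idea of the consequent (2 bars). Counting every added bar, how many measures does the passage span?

Basic contrasting period: 3 + 3 = 6 bars.
6 (basic form) + 2 (link) + 4 (internal expansion) + 2 (extra statement) = 14.

14 measures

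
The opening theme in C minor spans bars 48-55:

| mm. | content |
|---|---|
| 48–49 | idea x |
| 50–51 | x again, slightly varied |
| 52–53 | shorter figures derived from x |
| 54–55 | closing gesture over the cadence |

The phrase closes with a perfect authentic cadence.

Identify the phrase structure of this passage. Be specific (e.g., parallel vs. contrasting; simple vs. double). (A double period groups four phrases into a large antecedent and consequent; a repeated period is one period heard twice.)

Basic idea (mm. 48–49) + its repetition (mm. 50–51) form the presentation; fragmentation and cadence (bars 52-55) form the continuation — the 8-bar whole is a sentence.

sentence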